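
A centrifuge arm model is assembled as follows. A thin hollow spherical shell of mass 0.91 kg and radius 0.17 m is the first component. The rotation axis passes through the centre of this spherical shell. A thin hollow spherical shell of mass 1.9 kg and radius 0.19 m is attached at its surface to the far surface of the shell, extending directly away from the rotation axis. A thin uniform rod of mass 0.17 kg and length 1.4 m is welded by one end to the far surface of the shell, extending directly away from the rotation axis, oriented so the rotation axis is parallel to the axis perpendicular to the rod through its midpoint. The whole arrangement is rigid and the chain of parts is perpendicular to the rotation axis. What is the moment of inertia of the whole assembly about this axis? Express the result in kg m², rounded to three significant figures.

0.603

Spherical shell: I_cm = (2/3)MR² = (2/3)(0.91)(0.17)² = 0.017533 kg m²; axis through the centre, so I = 0.017533 kg m².
Spherical shell: I_cm = (2/3)MR² = (2/3)(1.9)(0.19)² = 0.045727 kg m²; centre at d = 0.17 + 0.19 = 0.36 m, so I = I_cm + Md² gives I = 0.045727 + (1.9)(0.36)² = 0.29197 kg m².
Thin rod: I_cm = (1/12)ML² = (1/12)(0.17)(1.4)² = 0.027767 kg m²; centre at d = 0.17 + 0.19 + 0.19 + 0.7 = 1.25 m, so I = I_cm + Md² gives I = 0.027767 + (0.17)(1.25)² = 0.29339 kg m².
Total I = 0.017533 + 0.29197 + 0.29339 = 0.60289 kg m².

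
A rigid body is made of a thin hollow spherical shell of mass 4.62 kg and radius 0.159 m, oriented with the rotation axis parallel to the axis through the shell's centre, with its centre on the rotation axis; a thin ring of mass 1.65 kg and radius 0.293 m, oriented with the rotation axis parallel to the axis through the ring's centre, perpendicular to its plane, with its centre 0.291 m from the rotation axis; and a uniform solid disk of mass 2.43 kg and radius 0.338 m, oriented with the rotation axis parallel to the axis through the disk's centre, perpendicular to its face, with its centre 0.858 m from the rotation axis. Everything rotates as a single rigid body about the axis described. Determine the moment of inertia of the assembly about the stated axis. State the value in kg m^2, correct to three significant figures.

2.29

Spherical shell: I_cm = (2/3)MR² = (2/3)(4.62)(0.159)² = 0.077865 kg m^2; axis through the centre, so I = 0.077865 kg m^2.
Thin ring: I_cm = MR² = (1.65)(0.293)² = 0.14165 kg m^2; centre at d = 0.291 m, so I = I_cm + Md² gives I = 0.14165 + (1.65)(0.291)² = 0.28137 kg m^2.
Solid disk: I_cm = (1/2)MR² = (1/2)(2.43)(0.338)² = 0.13881 kg m^2; centre at d = 0.858 m, so I = I_cm + Md² gives I = 0.13881 + (2.43)(0.858)² = 1.9277 kg m^2.
Total I = 0.077865 + 0.28137 + 1.9277 = 2.2869 kg m^2.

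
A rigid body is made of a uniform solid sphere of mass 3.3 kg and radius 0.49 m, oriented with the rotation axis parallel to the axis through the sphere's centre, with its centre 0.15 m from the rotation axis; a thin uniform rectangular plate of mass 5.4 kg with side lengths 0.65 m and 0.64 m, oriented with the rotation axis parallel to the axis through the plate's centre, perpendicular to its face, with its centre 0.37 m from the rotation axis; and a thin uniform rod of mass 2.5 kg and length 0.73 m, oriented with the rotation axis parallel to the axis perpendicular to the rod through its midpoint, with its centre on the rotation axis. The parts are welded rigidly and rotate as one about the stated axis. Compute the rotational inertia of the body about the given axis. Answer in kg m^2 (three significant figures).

Solid sphere: I_cm = (2/5)MR² = (2/5)(3.3)(0.49)² = 0.31693 kg m^2; centre at d = 0.15 m, so I = I_cm + Md² gives I = 0.31693 + (3.3)(0.15)² = 0.39118 kg m^2.
Rectangular plate: I_cm = (1/12)M(a²+b²) = (1/12)(5.4)[(0.65)² + (0.64)²] = 0.37445 kg m^2; centre at d = 0.37 m, so I = I_cm + Md² gives I = 0.37445 + (5.4)(0.37)² = 1.1137 kg m^2.
Thin rod: I_cm = (1/12)ML² = (1/12)(2.5)(0.73)² = 0.11102 kg m^2; axis through the centre, so I = 0.11102 kg m^2.
Total I = 0.39118 + 1.1137 + 0.11102 = 1.6159 kg m^2.

1.62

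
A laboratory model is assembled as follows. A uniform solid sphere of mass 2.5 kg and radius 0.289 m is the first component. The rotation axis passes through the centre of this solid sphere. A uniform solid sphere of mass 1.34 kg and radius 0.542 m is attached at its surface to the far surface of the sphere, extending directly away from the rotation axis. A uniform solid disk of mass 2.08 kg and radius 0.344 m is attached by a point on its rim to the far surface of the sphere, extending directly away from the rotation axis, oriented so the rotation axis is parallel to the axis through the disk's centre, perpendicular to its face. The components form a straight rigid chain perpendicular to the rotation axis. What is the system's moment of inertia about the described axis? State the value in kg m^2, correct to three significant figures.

Solid sphere: I_cm = (2/5)MR² = (2/5)(2.5)(0.289)² = 0.083521 kg m^2; axis through the centre, so I = 0.083521 kg m^2.
Solid sphere: I_cm = (2/5)MR² = (2/5)(1.34)(0.542)² = 0.15746 kg m^2; centre at d = 0.289 + 0.542 = 0.831 m, so I = I_cm + Md² gives I = 0.15746 + (1.34)(0.831)² = 1.0828 kg m^2.
Solid disk: I_cm = (1/2)MR² = (1/2)(2.08)(0.344)² = 0.12307 kg m^2; centre at d = 0.289 + 0.542 + 0.542 + 0.344 = 1.717 m, so I = I_cm + Md² gives I = 0.12307 + (2.08)(1.717)² = 6.2551 kg m^2.
Total I = 0.083521 + 1.0828 + 6.2551 = 7.4214 kg m^2.

7.42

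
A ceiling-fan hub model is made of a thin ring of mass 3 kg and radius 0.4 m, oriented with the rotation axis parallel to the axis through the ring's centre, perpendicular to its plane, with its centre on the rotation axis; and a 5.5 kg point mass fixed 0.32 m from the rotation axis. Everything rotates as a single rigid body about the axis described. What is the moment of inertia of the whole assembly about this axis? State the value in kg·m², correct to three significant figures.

Thin ring: I_cm = MR² = (3)(0.4)² = 0.48 kg·m²; axis through the centre, so I = 0.48 kg·m².
Point mass: I_cm = 0; centre at d = 0.32 m, so the parallel axis theorem gives I = 0 + (5.5)(0.32)² = 0.5632 kg·m².
Total I = 0.48 + 0.5632 = 1.0432 kg·m².

1.04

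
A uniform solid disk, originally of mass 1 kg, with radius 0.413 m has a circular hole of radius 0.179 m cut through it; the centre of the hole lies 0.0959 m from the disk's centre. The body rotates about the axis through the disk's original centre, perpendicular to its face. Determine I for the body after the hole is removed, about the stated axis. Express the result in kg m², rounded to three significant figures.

Unpierced body about its centre: I₀ = (1/2)MR² = (1/2)(1)(0.413)² = 0.085284 kg m².
The removed disk has mass m = M·(r/R)² = (1)(0.179/0.413)² = 0.18785 kg (same uniform areal density).
Its moment of inertia about the rotation axis (parallel-axis theorem): I_hole = (1/2)mr² + md² = (1/2)(0.18785)(0.179)² + (0.18785)(0.0959)² = 0.004737 kg m².
Treating the hole as negative mass, I = I₀ − I_hole = 0.085284 − 0.004737 = 0.080547 kg m².

0.0805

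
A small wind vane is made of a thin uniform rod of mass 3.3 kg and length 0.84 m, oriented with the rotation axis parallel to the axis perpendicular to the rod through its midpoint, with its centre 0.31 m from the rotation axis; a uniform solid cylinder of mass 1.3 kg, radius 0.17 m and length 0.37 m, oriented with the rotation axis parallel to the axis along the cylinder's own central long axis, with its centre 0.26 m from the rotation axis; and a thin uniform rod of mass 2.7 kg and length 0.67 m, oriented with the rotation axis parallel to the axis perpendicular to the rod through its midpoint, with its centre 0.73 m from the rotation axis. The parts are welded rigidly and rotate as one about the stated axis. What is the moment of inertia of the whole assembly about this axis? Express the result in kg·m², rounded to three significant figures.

2.16

Thin rod: I_cm = (1/12)ML² = (1/12)(3.3)(0.84)² = 0.19404 kg·m²; centre at d = 0.31 m, so I = I_cm + Md² gives I = 0.19404 + (3.3)(0.31)² = 0.51117 kg·m².
Solid cylinder: I_cm = (1/2)MR² = (1/2)(1.3)(0.17)² = 0.018785 kg·m²; centre at d = 0.26 m, so I = I_cm + Md² gives I = 0.018785 + (1.3)(0.26)² = 0.10667 kg·m².
Thin rod: I_cm = (1/12)ML² = (1/12)(2.7)(0.67)² = 0.101 kg·m²; centre at d = 0.73 m, so I = I_cm + Md² gives I = 0.101 + (2.7)(0.73)² = 1.5398 kg·m².
Total I = 0.51117 + 0.10667 + 1.5398 = 2.1577 kg·m².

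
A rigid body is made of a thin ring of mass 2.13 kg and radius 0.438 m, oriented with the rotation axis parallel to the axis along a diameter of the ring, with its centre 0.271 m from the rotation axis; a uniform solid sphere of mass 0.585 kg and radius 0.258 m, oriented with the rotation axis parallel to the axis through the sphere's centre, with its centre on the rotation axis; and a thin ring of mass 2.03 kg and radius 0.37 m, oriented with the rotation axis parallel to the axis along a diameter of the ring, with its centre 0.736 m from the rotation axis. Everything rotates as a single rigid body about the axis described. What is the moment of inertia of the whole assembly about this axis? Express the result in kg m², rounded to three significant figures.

1.61

Thin ring: I_cm = (1/2)MR² = (1/2)(2.13)(0.438)² = 0.20431 kg m²; centre at d = 0.271 m, so the parallel axis theorem gives I = 0.20431 + (2.13)(0.271)² = 0.36074 kg m².
Solid sphere: I_cm = (2/5)MR² = (2/5)(0.585)(0.258)² = 0.015576 kg m²; axis through the centre, so I = 0.015576 kg m².
Thin ring: I_cm = (1/2)MR² = (1/2)(2.03)(0.37)² = 0.13895 kg m²; centre at d = 0.736 m, so the parallel axis theorem gives I = 0.13895 + (2.03)(0.736)² = 1.2386 kg m².
Total I = 0.36074 + 0.015576 + 1.2386 = 1.6149 kg m².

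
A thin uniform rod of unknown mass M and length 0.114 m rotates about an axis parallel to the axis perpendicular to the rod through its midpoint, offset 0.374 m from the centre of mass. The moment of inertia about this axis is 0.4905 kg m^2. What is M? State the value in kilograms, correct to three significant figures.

3.48

I = I_cm + Md² = (1/12)ML² + Md² = M·[0.0833333·(0.114)² + (0.374)²] = M·0.14096.
So M = 0.4905 / 0.14096 = 3.4797 kg.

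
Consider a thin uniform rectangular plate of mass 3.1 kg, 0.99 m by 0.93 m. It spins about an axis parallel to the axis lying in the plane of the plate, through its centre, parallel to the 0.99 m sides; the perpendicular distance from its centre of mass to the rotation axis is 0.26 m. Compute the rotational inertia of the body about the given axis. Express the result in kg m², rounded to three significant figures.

I_cm = (1/12)Mb² = (1/12)(3.1)(0.93)² = 0.22343 kg m²; centre at d = 0.26 m, so I = I_cm + Md² gives I = 0.22343 + (3.1)(0.26)² = 0.43299 kg m².

0.433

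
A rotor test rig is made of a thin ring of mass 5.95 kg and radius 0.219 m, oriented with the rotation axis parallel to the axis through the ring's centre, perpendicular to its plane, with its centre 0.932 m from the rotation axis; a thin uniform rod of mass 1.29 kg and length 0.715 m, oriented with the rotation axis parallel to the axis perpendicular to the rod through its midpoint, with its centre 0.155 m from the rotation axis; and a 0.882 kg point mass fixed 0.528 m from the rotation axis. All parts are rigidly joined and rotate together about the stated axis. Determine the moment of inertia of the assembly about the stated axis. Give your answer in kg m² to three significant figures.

Thin ring: I_cm = MR² = (5.95)(0.219)² = 0.28537 kg m²; centre at d = 0.932 m, so the parallel axis theorem gives I = 0.28537 + (5.95)(0.932)² = 5.4537 kg m².
Thin rod: I_cm = (1/12)ML² = (1/12)(1.29)(0.715)² = 0.054957 kg m²; centre at d = 0.155 m, so the parallel axis theorem gives I = 0.054957 + (1.29)(0.155)² = 0.085949 kg m².
Point mass: I_cm = 0; centre at d = 0.528 m, so the parallel axis theorem gives I = 0 + (0.882)(0.528)² = 0.24589 kg m².
Total I = 5.4537 + 0.085949 + 0.24589 = 5.7855 kg m².

5.79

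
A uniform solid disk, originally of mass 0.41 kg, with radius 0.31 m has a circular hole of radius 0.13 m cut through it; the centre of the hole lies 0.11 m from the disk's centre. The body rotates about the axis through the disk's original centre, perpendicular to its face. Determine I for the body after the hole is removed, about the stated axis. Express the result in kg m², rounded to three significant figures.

Unpierced body about its centre: I₀ = (1/2)MR² = (1/2)(0.41)(0.31)² = 0.0197 kg m².
The removed disk has mass m = M·(r/R)² = (0.41)(0.13/0.31)² = 0.072102 kg (same uniform areal density).
Its moment of inertia about the rotation axis (parallel-axis theorem): I_hole = (1/2)mr² + md² = (1/2)(0.072102)(0.13)² + (0.072102)(0.11)² = 0.0014817 kg m².
Treating the hole as negative mass, I = I₀ − I_hole = 0.0197 − 0.0014817 = 0.018219 kg m².

0.0182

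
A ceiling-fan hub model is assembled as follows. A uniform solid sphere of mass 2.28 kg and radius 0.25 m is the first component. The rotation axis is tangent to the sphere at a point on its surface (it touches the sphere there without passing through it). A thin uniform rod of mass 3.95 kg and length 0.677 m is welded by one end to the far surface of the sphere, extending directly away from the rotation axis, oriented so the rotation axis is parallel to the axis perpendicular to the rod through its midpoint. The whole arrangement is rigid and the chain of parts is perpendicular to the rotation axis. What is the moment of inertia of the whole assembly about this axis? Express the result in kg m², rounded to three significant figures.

Solid sphere: I_cm = (2/5)MR² = (2/5)(2.28)(0.25)² = 0.057 kg m²; centre at d = 0.25 m, so I = I_cm + Md² gives I = 0.057 + (2.28)(0.25)² = 0.1995 kg m².
Thin rod: I_cm = (1/12)ML² = (1/12)(3.95)(0.677)² = 0.15087 kg m²; centre at d = 0.25 + 0.25 + 0.3385 = 0.8385 m, so I = I_cm + Md² gives I = 0.15087 + (3.95)(0.8385)² = 2.928 kg m².
Total I = 0.1995 + 2.928 = 3.1275 kg m².

3.13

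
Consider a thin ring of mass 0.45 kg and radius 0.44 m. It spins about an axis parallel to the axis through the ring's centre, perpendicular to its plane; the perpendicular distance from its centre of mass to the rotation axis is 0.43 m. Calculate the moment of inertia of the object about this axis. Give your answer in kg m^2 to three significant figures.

0.170

I_cm = MR² = (0.45)(0.44)² = 0.08712 kg m^2; centre at d = 0.43 m, so the parallel axis theorem gives I = 0.08712 + (0.45)(0.43)² = 0.17033 kg m^2.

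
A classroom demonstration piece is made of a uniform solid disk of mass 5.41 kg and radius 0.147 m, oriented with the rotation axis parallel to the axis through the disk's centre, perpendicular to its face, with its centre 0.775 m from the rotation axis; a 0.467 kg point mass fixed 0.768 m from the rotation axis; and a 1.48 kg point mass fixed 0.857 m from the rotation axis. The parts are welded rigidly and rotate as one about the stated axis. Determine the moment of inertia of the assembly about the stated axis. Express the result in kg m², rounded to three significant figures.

Solid disk: I_cm = (1/2)MR² = (1/2)(5.41)(0.147)² = 0.058452 kg m²; centre at d = 0.775 m, so I = I_cm + Md² gives I = 0.058452 + (5.41)(0.775)² = 3.3078 kg m².
Point mass: I_cm = 0; centre at d = 0.768 m, so I = I_cm + Md² gives I = 0 + (0.467)(0.768)² = 0.27545 kg m².
Point mass: I_cm = 0; centre at d = 0.857 m, so I = I_cm + Md² gives I = 0 + (1.48)(0.857)² = 1.087 kg m².
Total I = 3.3078 + 0.27545 + 1.087 = 4.6703 kg m².

4.67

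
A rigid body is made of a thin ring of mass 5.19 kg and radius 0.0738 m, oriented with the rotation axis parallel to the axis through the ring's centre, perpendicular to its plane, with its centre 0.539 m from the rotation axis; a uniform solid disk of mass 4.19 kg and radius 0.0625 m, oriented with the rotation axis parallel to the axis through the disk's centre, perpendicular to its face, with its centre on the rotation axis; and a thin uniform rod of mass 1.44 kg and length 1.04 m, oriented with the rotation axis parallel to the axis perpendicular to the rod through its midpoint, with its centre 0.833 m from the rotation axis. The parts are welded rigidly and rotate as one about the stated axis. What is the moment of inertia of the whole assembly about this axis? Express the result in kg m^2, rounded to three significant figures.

Thin ring: I_cm = MR² = (5.19)(0.0738)² = 0.028267 kg m^2; centre at d = 0.539 m, so I = I_cm + Md² gives I = 0.028267 + (5.19)(0.539)² = 1.5361 kg m^2.
Solid disk: I_cm = (1/2)MR² = (1/2)(4.19)(0.0625)² = 0.0081836 kg m^2; axis through the centre, so I = 0.0081836 kg m^2.
Thin rod: I_cm = (1/12)ML² = (1/12)(1.44)(1.04)² = 0.12979 kg m^2; centre at d = 0.833 m, so I = I_cm + Md² gives I = 0.12979 + (1.44)(0.833)² = 1.129 kg m^2.
Total I = 1.5361 + 0.0081836 + 1.129 = 2.6732 kg m^2.

2.67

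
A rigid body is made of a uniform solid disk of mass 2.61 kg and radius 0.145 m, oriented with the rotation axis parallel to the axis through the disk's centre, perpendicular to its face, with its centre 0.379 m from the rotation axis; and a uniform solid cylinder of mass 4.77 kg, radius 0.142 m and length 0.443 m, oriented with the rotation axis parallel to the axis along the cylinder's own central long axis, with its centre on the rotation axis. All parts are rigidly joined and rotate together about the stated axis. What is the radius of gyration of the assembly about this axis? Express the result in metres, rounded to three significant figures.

0.247

Solid disk: I_cm = (1/2)MR² = (1/2)(2.61)(0.145)² = 0.027438 kg m^2; centre at d = 0.379 m, so I = I_cm + Md² gives I = 0.027438 + (2.61)(0.379)² = 0.40234 kg m^2.
Solid cylinder: I_cm = (1/2)MR² = (1/2)(4.77)(0.142)² = 0.048091 kg m^2; axis through the centre, so I = 0.048091 kg m^2.
Total I = 0.45043 kg m^2; total mass M = 7.38 kg.
k = √(I/M) = √(0.45043/7.38) = 0.24705 m.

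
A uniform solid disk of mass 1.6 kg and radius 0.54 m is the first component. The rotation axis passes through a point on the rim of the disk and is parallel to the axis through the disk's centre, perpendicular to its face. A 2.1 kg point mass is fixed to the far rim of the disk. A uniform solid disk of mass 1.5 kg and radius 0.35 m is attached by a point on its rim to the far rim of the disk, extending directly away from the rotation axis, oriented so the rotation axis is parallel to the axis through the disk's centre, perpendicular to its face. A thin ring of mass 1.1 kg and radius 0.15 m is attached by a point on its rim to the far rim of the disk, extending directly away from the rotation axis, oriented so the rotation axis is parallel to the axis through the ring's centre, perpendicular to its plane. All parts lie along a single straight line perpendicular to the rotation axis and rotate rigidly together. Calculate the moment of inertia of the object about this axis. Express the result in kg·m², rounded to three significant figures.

10.4

Solid disk: I_cm = (1/2)MR² = (1/2)(1.6)(0.54)² = 0.23328 kg·m²; centre at d = 0.54 m, so I = I_cm + Md² gives I = 0.23328 + (1.6)(0.54)² = 0.69984 kg·m².
Point mass: I_cm = 0; centre at d = 0.54 + 0.54 = 1.08 m, so I = I_cm + Md² gives I = 0 + (2.1)(1.08)² = 2.4494 kg·m².
Solid disk: I_cm = (1/2)MR² = (1/2)(1.5)(0.35)² = 0.091875 kg·m²; centre at d = 0.54 + 0.54 + 0.35 = 1.43 m, so I = I_cm + Md² gives I = 0.091875 + (1.5)(1.43)² = 3.1592 kg·m².
Thin ring: I_cm = MR² = (1.1)(0.15)² = 0.02475 kg·m²; centre at d = 0.54 + 0.54 + 0.35 + 0.35 + 0.15 = 1.93 m, so I = I_cm + Md² gives I = 0.02475 + (1.1)(1.93)² = 4.1221 kg·m².
Total I = 0.69984 + 2.4494 + 3.1592 + 4.1221 = 10.431 kg·m².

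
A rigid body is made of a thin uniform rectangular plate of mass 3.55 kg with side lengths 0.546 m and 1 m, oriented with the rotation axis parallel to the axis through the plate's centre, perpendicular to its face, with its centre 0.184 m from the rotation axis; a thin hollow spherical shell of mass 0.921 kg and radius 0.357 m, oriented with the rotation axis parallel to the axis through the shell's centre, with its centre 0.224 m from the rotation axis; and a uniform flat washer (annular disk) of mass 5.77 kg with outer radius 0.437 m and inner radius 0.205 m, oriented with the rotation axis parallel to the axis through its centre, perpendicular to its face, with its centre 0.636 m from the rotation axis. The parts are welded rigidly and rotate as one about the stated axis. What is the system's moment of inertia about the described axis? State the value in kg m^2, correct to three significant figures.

Rectangular plate: I_cm = (1/12)M(a²+b²) = (1/12)(3.55)[(0.546)² + (1)²] = 0.38403 kg m^2; centre at d = 0.184 m, so I = I_cm + Md² gives I = 0.38403 + (3.55)(0.184)² = 0.50421 kg m^2.
Spherical shell: I_cm = (2/3)MR² = (2/3)(0.921)(0.357)² = 0.078254 kg m^2; centre at d = 0.224 m, so I = I_cm + Md² gives I = 0.078254 + (0.921)(0.224)² = 0.12447 kg m^2.
Annular disk: I_cm = (1/2)M(R²+r²) = (1/2)(5.77)[(0.437)² + (0.205)²] = 0.67219 kg m^2; centre at d = 0.636 m, so I = I_cm + Md² gives I = 0.67219 + (5.77)(0.636)² = 3.0061 kg m^2.
Total I = 0.50421 + 0.12447 + 3.0061 = 3.6348 kg m^2.

3.63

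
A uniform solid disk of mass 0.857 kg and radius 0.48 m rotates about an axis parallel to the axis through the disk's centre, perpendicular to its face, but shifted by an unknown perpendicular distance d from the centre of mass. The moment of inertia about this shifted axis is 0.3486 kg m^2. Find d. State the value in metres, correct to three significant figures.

0.540

About the centre-of-mass axis, I_cm = (1/2)MR² = (1/2)(0.857)(0.48)² = 0.098726 kg m^2.
Parallel axis theorem: I = I_cm + Md², so Md² = 0.3486 − 0.098726 = 0.24987 kg m^2.
d = √(0.24987 / 0.857) = 0.53997 m.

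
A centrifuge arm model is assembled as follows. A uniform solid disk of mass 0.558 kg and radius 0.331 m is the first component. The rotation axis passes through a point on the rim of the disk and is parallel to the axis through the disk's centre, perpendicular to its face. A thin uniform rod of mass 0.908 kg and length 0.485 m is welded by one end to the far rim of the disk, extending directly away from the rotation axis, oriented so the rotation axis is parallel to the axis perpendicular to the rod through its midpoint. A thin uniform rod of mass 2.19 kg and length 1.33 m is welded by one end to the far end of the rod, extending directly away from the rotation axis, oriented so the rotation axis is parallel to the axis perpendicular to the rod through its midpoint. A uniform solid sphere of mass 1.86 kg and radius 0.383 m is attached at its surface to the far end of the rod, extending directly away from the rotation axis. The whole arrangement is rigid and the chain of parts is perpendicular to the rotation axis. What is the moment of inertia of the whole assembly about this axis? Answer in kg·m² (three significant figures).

Solid disk: I_cm = (1/2)MR² = (1/2)(0.558)(0.331)² = 0.030568 kg·m²; centre at d = 0.331 m, so the parallel axis theorem gives I = 0.030568 + (0.558)(0.331)² = 0.091703 kg·m².
Thin rod: I_cm = (1/12)ML² = (1/12)(0.908)(0.485)² = 0.017799 kg·m²; centre at d = 0.331 + 0.331 + 0.2425 = 0.9045 m, so the parallel axis theorem gives I = 0.017799 + (0.908)(0.9045)² = 0.76065 kg·m².
Thin rod: I_cm = (1/12)ML² = (1/12)(2.19)(1.33)² = 0.32282 kg·m²; centre at d = 0.331 + 0.331 + 0.2425 + 0.2425 + 0.665 = 1.812 m, so the parallel axis theorem gives I = 0.32282 + (2.19)(1.812)² = 7.5133 kg·m².
Solid sphere: I_cm = (2/5)MR² = (2/5)(1.86)(0.383)² = 0.10914 kg·m²; centre at d = 0.331 + 0.331 + 0.2425 + 0.2425 + 0.665 + 0.665 + 0.383 = 2.86 m, so the parallel axis theorem gives I = 0.10914 + (1.86)(2.86)² = 15.323 kg·m².
Total I = 0.091703 + 0.76065 + 7.5133 + 15.323 = 23.689 kg·m².

23.7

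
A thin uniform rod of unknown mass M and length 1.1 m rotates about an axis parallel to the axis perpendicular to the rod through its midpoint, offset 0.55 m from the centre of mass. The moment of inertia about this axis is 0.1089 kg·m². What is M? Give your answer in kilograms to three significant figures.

0.270

I = I_cm + Md² = (1/12)ML² + Md² = M·[0.0833333·(1.1)² + (0.55)²] = M·0.40333.
So M = 0.1089 / 0.40333 = 0.27 kg.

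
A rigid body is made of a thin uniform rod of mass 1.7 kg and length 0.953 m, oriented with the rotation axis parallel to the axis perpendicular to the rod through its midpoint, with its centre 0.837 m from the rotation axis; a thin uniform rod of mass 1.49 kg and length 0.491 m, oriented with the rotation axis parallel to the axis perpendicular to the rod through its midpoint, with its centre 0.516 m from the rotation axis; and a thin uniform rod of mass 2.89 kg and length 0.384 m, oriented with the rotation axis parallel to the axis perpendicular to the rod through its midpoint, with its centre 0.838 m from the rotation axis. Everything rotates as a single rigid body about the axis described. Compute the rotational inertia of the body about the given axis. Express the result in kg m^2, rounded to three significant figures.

Thin rod: I_cm = (1/12)ML² = (1/12)(1.7)(0.953)² = 0.12866 kg m^2; centre at d = 0.837 m, so the parallel axis theorem gives I = 0.12866 + (1.7)(0.837)² = 1.3196 kg m^2.
Thin rod: I_cm = (1/12)ML² = (1/12)(1.49)(0.491)² = 0.029934 kg m^2; centre at d = 0.516 m, so the parallel axis theorem gives I = 0.029934 + (1.49)(0.516)² = 0.42666 kg m^2.
Thin rod: I_cm = (1/12)ML² = (1/12)(2.89)(0.384)² = 0.035512 kg m^2; centre at d = 0.838 m, so the parallel axis theorem gives I = 0.035512 + (2.89)(0.838)² = 2.065 kg m^2.
Total I = 1.3196 + 0.42666 + 2.065 = 3.8113 kg m^2.

3.81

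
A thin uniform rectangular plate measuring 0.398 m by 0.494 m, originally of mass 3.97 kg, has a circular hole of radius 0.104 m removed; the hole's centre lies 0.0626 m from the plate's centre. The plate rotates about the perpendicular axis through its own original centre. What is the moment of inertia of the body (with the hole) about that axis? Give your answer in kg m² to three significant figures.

0.127

Unpierced body about its centre: I₀ = (1/12)M(a²+b²) = (1/12)(3.97)[(0.398)² + (0.494)²] = 0.13314 kg m².
The removed disk has mass m = M·πr²/(ab) = (3.97)·π(0.104)²/(0.398·0.494) = 0.68612 kg (same uniform areal density).
Its moment of inertia about the rotation axis (parallel-axis theorem): I_hole = (1/2)mr² + md² = (1/2)(0.68612)(0.104)² + (0.68612)(0.0626)² = 0.0063992 kg m².
Treating the hole as negative mass, I = I₀ − I_hole = 0.13314 − 0.0063992 = 0.12674 kg m².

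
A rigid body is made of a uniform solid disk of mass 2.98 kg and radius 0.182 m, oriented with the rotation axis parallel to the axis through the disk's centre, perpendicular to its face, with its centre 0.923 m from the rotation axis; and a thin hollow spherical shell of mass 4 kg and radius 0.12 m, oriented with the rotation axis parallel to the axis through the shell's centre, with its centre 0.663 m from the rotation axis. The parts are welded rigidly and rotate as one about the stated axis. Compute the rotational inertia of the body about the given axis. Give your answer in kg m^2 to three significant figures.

Solid disk: I_cm = (1/2)MR² = (1/2)(2.98)(0.182)² = 0.049355 kg m^2; centre at d = 0.923 m, so I = I_cm + Md² gives I = 0.049355 + (2.98)(0.923)² = 2.5881 kg m^2.
Spherical shell: I_cm = (2/3)MR² = (2/3)(4)(0.12)² = 0.0384 kg m^2; centre at d = 0.663 m, so I = I_cm + Md² gives I = 0.0384 + (4)(0.663)² = 1.7967 kg m^2.
Total I = 2.5881 + 1.7967 = 4.3848 kg m^2.

4.38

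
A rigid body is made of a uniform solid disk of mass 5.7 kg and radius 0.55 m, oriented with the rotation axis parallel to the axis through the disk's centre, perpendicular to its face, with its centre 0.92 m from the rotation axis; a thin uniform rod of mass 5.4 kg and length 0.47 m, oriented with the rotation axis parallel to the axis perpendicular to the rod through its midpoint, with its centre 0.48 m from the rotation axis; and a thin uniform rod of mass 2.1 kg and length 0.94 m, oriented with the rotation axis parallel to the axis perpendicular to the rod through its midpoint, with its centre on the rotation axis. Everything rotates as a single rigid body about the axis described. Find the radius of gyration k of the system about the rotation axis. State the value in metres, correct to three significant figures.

0.738

Solid disk: I_cm = (1/2)MR² = (1/2)(5.7)(0.55)² = 0.86213 kg·m²; centre at d = 0.92 m, so I = I_cm + Md² gives I = 0.86213 + (5.7)(0.92)² = 5.6866 kg·m².
Thin rod: I_cm = (1/12)ML² = (1/12)(5.4)(0.47)² = 0.099405 kg·m²; centre at d = 0.48 m, so I = I_cm + Md² gives I = 0.099405 + (5.4)(0.48)² = 1.3436 kg·m².
Thin rod: I_cm = (1/12)ML² = (1/12)(2.1)(0.94)² = 0.15463 kg·m²; axis through the centre, so I = 0.15463 kg·m².
Total I = 7.1848 kg·m²; total mass M = 13.2 kg.
k = √(I/M) = √(7.1848/13.2) = 0.73777 m.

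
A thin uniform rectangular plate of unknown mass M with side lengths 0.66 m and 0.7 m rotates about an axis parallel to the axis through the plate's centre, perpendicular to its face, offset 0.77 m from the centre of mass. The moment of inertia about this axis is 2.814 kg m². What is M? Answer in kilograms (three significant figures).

I = I_cm + Md² = (1/12)M(a²+b²) + Md² = M·[0.0833333·[(0.66)² + (0.7)²] + (0.77)²] = M·0.67003.
So M = 2.814 / 0.67003 = 4.1998 kg.

4.20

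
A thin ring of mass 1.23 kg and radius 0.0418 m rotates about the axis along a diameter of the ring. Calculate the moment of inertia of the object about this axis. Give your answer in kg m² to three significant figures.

I_cm = (1/2)MR² = (1/2)(1.23)(0.0418)² = 0.0010746 kg m²; axis through the centre, so I = 0.0010746 kg m².

0.00107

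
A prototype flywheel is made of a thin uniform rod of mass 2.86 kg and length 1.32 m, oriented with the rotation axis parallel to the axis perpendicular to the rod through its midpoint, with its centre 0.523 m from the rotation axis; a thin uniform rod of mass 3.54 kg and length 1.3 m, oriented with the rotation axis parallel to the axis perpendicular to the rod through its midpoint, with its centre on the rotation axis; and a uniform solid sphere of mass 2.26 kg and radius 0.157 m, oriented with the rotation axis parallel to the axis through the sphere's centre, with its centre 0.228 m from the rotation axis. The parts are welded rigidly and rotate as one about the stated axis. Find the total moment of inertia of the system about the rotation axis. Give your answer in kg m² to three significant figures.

1.84

Thin rod: I_cm = (1/12)ML² = (1/12)(2.86)(1.32)² = 0.41527 kg m²; centre at d = 0.523 m, so the parallel axis theorem gives I = 0.41527 + (2.86)(0.523)² = 1.1976 kg m².
Thin rod: I_cm = (1/12)ML² = (1/12)(3.54)(1.3)² = 0.49855 kg m²; axis through the centre, so I = 0.49855 kg m².
Solid sphere: I_cm = (2/5)MR² = (2/5)(2.26)(0.157)² = 0.022283 kg m²; centre at d = 0.228 m, so the parallel axis theorem gives I = 0.022283 + (2.26)(0.228)² = 0.13977 kg m².
Total I = 1.1976 + 0.49855 + 0.13977 = 1.8359 kg m².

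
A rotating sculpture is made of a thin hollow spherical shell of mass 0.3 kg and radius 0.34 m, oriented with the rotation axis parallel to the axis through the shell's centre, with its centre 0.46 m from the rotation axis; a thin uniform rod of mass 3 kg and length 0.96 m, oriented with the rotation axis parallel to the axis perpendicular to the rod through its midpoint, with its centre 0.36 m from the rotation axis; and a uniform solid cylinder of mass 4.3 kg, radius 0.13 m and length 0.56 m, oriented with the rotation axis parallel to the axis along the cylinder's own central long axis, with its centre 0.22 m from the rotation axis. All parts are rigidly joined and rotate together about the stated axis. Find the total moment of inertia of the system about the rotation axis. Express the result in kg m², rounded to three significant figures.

Spherical shell: I_cm = (2/3)MR² = (2/3)(0.3)(0.34)² = 0.02312 kg m²; centre at d = 0.46 m, so the parallel axis theorem gives I = 0.02312 + (0.3)(0.46)² = 0.0866 kg m².
Thin rod: I_cm = (1/12)ML² = (1/12)(3)(0.96)² = 0.2304 kg m²; centre at d = 0.36 m, so the parallel axis theorem gives I = 0.2304 + (3)(0.36)² = 0.6192 kg m².
Solid cylinder: I_cm = (1/2)MR² = (1/2)(4.3)(0.13)² = 0.036335 kg m²; centre at d = 0.22 m, so the parallel axis theorem gives I = 0.036335 + (4.3)(0.22)² = 0.24445 kg m².
Total I = 0.0866 + 0.6192 + 0.24445 = 0.95025 kg m².

0.950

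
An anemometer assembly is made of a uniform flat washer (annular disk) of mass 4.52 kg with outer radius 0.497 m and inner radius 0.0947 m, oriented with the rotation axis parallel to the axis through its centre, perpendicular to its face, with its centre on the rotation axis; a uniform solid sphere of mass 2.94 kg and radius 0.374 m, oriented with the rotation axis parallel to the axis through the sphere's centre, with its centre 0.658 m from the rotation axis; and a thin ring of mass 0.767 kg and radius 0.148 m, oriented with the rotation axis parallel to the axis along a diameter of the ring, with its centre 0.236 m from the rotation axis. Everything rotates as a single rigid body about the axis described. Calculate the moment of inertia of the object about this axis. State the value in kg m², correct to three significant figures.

Annular disk: I_cm = (1/2)M(R²+r²) = (1/2)(4.52)[(0.497)² + (0.0947)²] = 0.57851 kg m²; axis through the centre, so I = 0.57851 kg m².
Solid sphere: I_cm = (2/5)MR² = (2/5)(2.94)(0.374)² = 0.16449 kg m²; centre at d = 0.658 m, so the parallel axis theorem gives I = 0.16449 + (2.94)(0.658)² = 1.4374 kg m².
Thin ring: I_cm = (1/2)MR² = (1/2)(0.767)(0.148)² = 0.0084002 kg m²; centre at d = 0.236 m, so the parallel axis theorem gives I = 0.0084002 + (0.767)(0.236)² = 0.051119 kg m².
Total I = 0.57851 + 1.4374 + 0.051119 = 2.067 kg m².

2.07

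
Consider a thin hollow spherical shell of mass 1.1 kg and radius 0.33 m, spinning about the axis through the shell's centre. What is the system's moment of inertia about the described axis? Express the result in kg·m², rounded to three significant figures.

I_cm = (2/3)MR² = (2/3)(1.1)(0.33)² = 0.07986 kg·m²; axis through the centre, so I = 0.07986 kg·m².

0.0799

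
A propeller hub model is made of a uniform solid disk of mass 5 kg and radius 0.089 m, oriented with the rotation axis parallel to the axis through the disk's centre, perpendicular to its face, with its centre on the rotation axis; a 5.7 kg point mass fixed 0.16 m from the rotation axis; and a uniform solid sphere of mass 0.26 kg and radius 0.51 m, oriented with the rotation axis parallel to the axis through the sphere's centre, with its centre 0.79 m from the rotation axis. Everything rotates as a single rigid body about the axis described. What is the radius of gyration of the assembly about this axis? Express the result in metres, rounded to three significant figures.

0.180

Solid disk: I_cm = (1/2)MR² = (1/2)(5)(0.089)² = 0.019802 kg m^2; axis through the centre, so I = 0.019802 kg m^2.
Point mass: I_cm = 0; centre at d = 0.16 m, so I = I_cm + Md² gives I = 0 + (5.7)(0.16)² = 0.14592 kg m^2.
Solid sphere: I_cm = (2/5)MR² = (2/5)(0.26)(0.51)² = 0.02705 kg m^2; centre at d = 0.79 m, so I = I_cm + Md² gives I = 0.02705 + (0.26)(0.79)² = 0.18932 kg m^2.
Total I = 0.35504 kg m^2; total mass M = 10.96 kg.
k = √(I/M) = √(0.35504/10.96) = 0.17998 m.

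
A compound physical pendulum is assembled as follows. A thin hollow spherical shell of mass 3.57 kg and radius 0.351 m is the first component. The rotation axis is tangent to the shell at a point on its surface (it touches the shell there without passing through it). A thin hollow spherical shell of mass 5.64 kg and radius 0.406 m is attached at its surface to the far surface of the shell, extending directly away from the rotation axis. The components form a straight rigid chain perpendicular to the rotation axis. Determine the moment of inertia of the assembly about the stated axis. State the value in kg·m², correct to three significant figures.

8.28

Spherical shell: I_cm = (2/3)MR² = (2/3)(3.57)(0.351)² = 0.29322 kg·m²; centre at d = 0.351 m, so I = I_cm + Md² gives I = 0.29322 + (3.57)(0.351)² = 0.73305 kg·m².
Spherical shell: I_cm = (2/3)MR² = (2/3)(5.64)(0.406)² = 0.61978 kg·m²; centre at d = 0.351 + 0.351 + 0.406 = 1.108 m, so I = I_cm + Md² gives I = 0.61978 + (5.64)(1.108)² = 7.5438 kg·m².
Total I = 0.73305 + 7.5438 = 8.2769 kg·m².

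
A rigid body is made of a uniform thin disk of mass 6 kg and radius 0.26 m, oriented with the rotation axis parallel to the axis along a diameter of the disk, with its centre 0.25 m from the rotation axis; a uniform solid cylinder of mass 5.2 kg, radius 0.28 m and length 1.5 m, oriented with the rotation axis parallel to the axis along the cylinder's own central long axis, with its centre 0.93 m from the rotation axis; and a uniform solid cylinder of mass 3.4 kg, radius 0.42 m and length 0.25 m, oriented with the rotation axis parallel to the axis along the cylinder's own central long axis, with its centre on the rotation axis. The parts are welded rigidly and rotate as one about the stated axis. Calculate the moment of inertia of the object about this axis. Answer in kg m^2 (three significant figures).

Thin disk: I_cm = (1/4)MR² = (1/4)(6)(0.26)² = 0.1014 kg m^2; centre at d = 0.25 m, so I = I_cm + Md² gives I = 0.1014 + (6)(0.25)² = 0.4764 kg m^2.
Solid cylinder: I_cm = (1/2)MR² = (1/2)(5.2)(0.28)² = 0.20384 kg m^2; centre at d = 0.93 m, so I = I_cm + Md² gives I = 0.20384 + (5.2)(0.93)² = 4.7013 kg m^2.
Solid cylinder: I_cm = (1/2)MR² = (1/2)(3.4)(0.42)² = 0.29988 kg m^2; axis through the centre, so I = 0.29988 kg m^2.
Total I = 0.4764 + 4.7013 + 0.29988 = 5.4776 kg m^2.

5.48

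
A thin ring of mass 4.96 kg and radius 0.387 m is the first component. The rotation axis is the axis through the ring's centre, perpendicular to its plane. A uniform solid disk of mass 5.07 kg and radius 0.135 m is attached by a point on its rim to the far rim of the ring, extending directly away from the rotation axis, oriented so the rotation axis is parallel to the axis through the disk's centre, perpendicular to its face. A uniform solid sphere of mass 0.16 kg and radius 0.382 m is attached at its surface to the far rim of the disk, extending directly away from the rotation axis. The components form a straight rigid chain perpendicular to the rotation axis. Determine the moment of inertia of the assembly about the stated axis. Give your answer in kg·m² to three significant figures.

Thin ring: I_cm = MR² = (4.96)(0.387)² = 0.74285 kg·m²; axis through the centre, so I = 0.74285 kg·m².
Solid disk: I_cm = (1/2)MR² = (1/2)(5.07)(0.135)² = 0.0462 kg·m²; centre at d = 0.387 + 0.135 = 0.522 m, so I = I_cm + Md² gives I = 0.0462 + (5.07)(0.522)² = 1.4277 kg·m².
Solid sphere: I_cm = (2/5)MR² = (2/5)(0.16)(0.382)² = 0.0093391 kg·m²; centre at d = 0.387 + 0.135 + 0.135 + 0.382 = 1.039 m, so I = I_cm + Md² gives I = 0.0093391 + (0.16)(1.039)² = 0.18206 kg·m².
Total I = 0.74285 + 1.4277 + 0.18206 = 2.3526 kg·m².

2.35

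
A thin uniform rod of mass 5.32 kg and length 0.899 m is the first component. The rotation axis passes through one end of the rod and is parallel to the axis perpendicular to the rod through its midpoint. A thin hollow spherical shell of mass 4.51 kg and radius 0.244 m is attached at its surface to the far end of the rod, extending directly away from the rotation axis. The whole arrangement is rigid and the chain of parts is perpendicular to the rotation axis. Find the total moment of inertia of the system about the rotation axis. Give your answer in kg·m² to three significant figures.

7.50

Thin rod: I_cm = (1/12)ML² = (1/12)(5.32)(0.899)² = 0.3583 kg·m²; centre at d = 0.4495 m, so I = I_cm + Md² gives I = 0.3583 + (5.32)(0.4495)² = 1.4332 kg·m².
Spherical shell: I_cm = (2/3)MR² = (2/3)(4.51)(0.244)² = 0.179 kg·m²; centre at d = 0.4495 + 0.4495 + 0.244 = 1.143 m, so I = I_cm + Md² gives I = 0.179 + (4.51)(1.143)² = 6.0711 kg·m².
Total I = 1.4332 + 6.0711 = 7.5043 kg·m².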